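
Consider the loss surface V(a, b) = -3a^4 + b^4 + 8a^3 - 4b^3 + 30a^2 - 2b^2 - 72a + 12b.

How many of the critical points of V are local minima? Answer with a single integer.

2

V separates as a function of a plus a function of b, so ∇V=0 decouples.
∂V/∂a = -12(a - 3)(a - 1)(a + 2) = 0 at a ∈ {-2, 1, 3}; ∂V/∂b = 4(b - 3)(b - 1)(b + 1) = 0 at b ∈ {-1, 1, 3}.
The Hessian is diagonal: diag(V_aa, V_bb). Second derivatives: V_aa(-2)=-180, V_aa(1)=72, V_aa(3)=-120; V_bb(-1)=32, V_bb(1)=-16, V_bb(3)=32.
Local minima occur where both diagonal entries positive: (1, -1), (1, 3). Count: 2.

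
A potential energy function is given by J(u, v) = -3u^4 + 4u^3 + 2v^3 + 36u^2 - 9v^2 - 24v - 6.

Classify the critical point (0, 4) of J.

local minimum

The mixed partial ∂²J/∂u∂v is 0, so the Hessian at any point is diag(J_uu, J_vv) = diag(12(-3u^2 + 2u + 6), 6(2v - 3)).
At (0, 4): H = diag(72, 30).
Both eigenvalues are positive, so H is positive definite: a local minimum.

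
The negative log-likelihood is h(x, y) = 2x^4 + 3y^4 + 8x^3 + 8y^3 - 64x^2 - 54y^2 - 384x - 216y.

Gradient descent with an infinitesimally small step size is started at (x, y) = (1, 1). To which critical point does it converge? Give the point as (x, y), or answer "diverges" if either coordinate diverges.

(4, 3)

h is separable, so gradient descent decouples: x follows -∂h/∂x, y follows -∂h/∂y.
∂h/∂x = 8(x - 4)(x + 3)(x + 4); at x=1 this is -480, so x increases.
∂h/∂y = 12(y - 3)(y + 2)(y + 3); at y=1 this is -288, so y increases.
x converges to its nearest critical value 4 (a local min of the x-part); y converges to 3. The iterate converges to (4, 3).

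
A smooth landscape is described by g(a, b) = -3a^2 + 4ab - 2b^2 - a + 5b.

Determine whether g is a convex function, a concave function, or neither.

concave

g is quadratic, so its Hessian is the constant matrix H = [[-6, 4], [4, -4]].
det(H) = 8, tr(H) = -10.
det(H) > 0 and tr(H) < 0, so H is negative definite everywhere: concave.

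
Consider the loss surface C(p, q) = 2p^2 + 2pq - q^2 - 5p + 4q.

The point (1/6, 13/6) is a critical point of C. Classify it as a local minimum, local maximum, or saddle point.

The Hessian of C is constant: H = [[4, 2], [2, -2]].
det(H) = 4·(-2) − 2² = -12.
Since det(H) < 0, H is indefinite and the critical point is a saddle point.

saddle point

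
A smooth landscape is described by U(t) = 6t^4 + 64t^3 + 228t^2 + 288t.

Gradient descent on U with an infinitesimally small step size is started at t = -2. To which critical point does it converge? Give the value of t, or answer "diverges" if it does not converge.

-1

U'(t) = 24(t + 1)(t + 3)(t + 4), so U'(-2) = -48.
Gradient descent moves in the -U' direction, i.e. t is increasing.
The nearest critical point in that direction is t = -1, where U'' = 144 > 0 (a local minimum). The iterate converges there.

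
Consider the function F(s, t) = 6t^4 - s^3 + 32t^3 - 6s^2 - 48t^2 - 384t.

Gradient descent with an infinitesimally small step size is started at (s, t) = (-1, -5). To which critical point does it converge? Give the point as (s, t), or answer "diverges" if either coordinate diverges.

(-4, -4)

F is separable, so gradient descent decouples: s follows -∂F/∂s, t follows -∂F/∂t.
∂F/∂s = -3s(s + 4); at s=-1 this is 9, so s decreases.
∂F/∂t = 24(t - 2)(t + 2)(t + 4); at t=-5 this is -504, so t increases.
s converges to its nearest critical value -4 (a local min of the s-part); t converges to -4. The iterate converges to (-4, -4).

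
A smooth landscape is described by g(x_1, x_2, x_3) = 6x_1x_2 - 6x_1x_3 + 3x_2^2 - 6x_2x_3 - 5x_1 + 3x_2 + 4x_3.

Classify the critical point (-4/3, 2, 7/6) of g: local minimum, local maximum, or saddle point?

saddle point

The Hessian is constant: H = [[0, 6, -6], [6, 6, -6], [-6, -6, 0]].
Leading principal minors: Δ₁ = 0, Δ₂ = -36, Δ₃ = 216.
The minors fit neither the all-positive nor the alternating-sign pattern, so H is indefinite: a saddle point.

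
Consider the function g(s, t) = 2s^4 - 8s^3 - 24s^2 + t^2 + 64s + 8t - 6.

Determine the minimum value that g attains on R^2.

g(s,t) separates as P(s) + Q(t) − 6, so its minimum is min P + min Q − 6.
P'(s) = 8(s - 4)(s - 1)(s + 2) vanishes at s ∈ {-2, 1, 4}; Q'(t) = 2(t + 4) vanishes at t ∈ {-4}.
Local minima of P (where P''>0): P(-2)=-128, P(4)=-128. Local minima of Q: Q(-4)=-16.
So the global minimum of g is P(-2) + Q(-4) − 6 = -128 − 16 − 6 = -150, attained at (-2, -4).

-150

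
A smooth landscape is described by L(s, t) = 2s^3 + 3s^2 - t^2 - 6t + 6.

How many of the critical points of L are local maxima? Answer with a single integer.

1

L separates as a function of s plus a function of t, so ∇L=0 decouples.
∂L/∂s = 6s(s + 1) = 0 at s ∈ {-1, 0}; ∂L/∂t = -2(t + 3) = 0 at t ∈ {-3}.
The Hessian is diagonal: diag(L_ss, L_tt). Second derivatives: L_ss(-1)=-6, L_ss(0)=6; L_tt(-3)=-2.
Local maxima occur where both diagonal entries negative: (-1, -3). Count: 1.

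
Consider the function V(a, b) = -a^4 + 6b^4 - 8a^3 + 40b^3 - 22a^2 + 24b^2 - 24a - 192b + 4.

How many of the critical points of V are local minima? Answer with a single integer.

V separates as a function of a plus a function of b, so ∇V=0 decouples.
∂V/∂a = -4(a + 1)(a + 2)(a + 3) = 0 at a ∈ {-3, -2, -1}; ∂V/∂b = 24(b - 1)(b + 2)(b + 4) = 0 at b ∈ {-4, -2, 1}.
The Hessian is diagonal: diag(V_aa, V_bb). Second derivatives: V_aa(-3)=-8, V_aa(-2)=4, V_aa(-1)=-8; V_bb(-4)=240, V_bb(-2)=-144, V_bb(1)=360.
Local minima occur where both diagonal entries positive: (-2, -4), (-2, 1). Count: 2.

2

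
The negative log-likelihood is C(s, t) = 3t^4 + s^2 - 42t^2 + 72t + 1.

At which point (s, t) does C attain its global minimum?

C(s,t) separates as P(s) + Q(t) + 1, so its minimum is min P + min Q + 1.
P'(s) = 2s vanishes at s ∈ {0}; Q'(t) = 12(t - 2)(t - 1)(t + 3) vanishes at t ∈ {-3, 1, 2}.
Local minima of P (where P''>0): P(0)=0. Local minima of Q: Q(-3)=-351, Q(2)=24.
So the global minimum of C is P(0) + Q(-3) + 1 = 0 − 351 + 1 = -350, attained at (0, -3).

(0, -3)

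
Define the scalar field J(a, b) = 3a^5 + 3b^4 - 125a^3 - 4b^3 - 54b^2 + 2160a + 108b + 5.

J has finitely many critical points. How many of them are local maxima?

J separates as a function of a plus a function of b, so ∇J=0 decouples.
∂J/∂a = 15(a - 4)(a - 3)(a + 3)(a + 4) = 0 at a ∈ {-4, -3, 3, 4}; ∂J/∂b = 12(b - 3)(b - 1)(b + 3) = 0 at b ∈ {-3, 1, 3}.
The Hessian is diagonal: diag(J_aa, J_bb). Second derivatives: J_aa(-4)=-840, J_aa(-3)=630, J_aa(3)=-630, J_aa(4)=840; J_bb(-3)=288, J_bb(1)=-96, J_bb(3)=144.
Local maxima occur where both diagonal entries negative: (-4, 1), (3, 1). Count: 2.

2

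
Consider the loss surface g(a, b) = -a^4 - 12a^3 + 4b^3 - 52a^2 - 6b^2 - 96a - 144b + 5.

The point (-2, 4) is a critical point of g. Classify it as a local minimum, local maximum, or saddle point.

saddle point

The mixed partial ∂²g/∂a∂b is 0, so the Hessian at any point is diag(g_aa, g_bb) = diag(-4(3a^2 + 18a + 26), 12(2b - 1)).
At (-2, 4): H = diag(-8, 84).
The eigenvalues have opposite signs, so H is indefinite: a saddle point.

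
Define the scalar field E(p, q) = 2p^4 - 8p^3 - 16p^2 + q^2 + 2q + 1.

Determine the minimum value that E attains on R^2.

E(p,q) separates as A(p) + B(q) + 1, so its minimum is min A + min B + 1.
A'(p) = 8p(p - 4)(p + 1) vanishes at p ∈ {-1, 0, 4}; B'(q) = 2q + 2 vanishes at q ∈ {-1}.
Local minima of A (where A''>0): A(-1)=-6, A(4)=-256. Local minima of B: B(-1)=-1.
So the global minimum of E is A(4) + B(-1) + 1 = -256 − 1 + 1 = -256, attained at (4, -1).

-256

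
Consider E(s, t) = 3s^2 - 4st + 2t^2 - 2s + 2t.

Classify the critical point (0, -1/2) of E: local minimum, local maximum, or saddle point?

local minimum

The Hessian of E is constant: H = [[6, -4], [-4, 4]].
det(H) = 6·4 − (-4)² = 8.
det(H) > 0 and tr(H) = 10 > 0, so H is positive definite and the point is a local minimum.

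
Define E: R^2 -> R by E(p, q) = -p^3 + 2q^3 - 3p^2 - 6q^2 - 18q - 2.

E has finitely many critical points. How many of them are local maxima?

1

E separates as a function of p plus a function of q, so ∇E=0 decouples.
∂E/∂p = -3p(p + 2) = 0 at p ∈ {-2, 0}; ∂E/∂q = 6(q - 3)(q + 1) = 0 at q ∈ {-1, 3}.
The Hessian is diagonal: diag(E_pp, E_qq). Second derivatives: E_pp(-2)=6, E_pp(0)=-6; E_qq(-1)=-24, E_qq(3)=24.
Local maxima occur where both diagonal entries negative: (0, -1). Count: 1.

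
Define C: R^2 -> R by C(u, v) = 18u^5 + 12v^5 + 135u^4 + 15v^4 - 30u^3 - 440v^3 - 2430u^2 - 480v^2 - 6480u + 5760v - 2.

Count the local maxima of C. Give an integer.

4

C separates as a function of u plus a function of v, so ∇C=0 decouples.
∂C/∂u = 90(u - 3)(u + 2)(u + 3)(u + 4) = 0 at u ∈ {-4, -3, -2, 3}; ∂C/∂v = 60(v - 4)(v - 2)(v + 3)(v + 4) = 0 at v ∈ {-4, -3, 2, 4}.
The Hessian is diagonal: diag(C_uu, C_vv). Second derivatives: C_uu(-4)=-1260, C_uu(-3)=540, C_uu(-2)=-900, C_uu(3)=18900; C_vv(-4)=-2880, C_vv(-3)=2100, C_vv(2)=-3600, C_vv(4)=6720.
Local maxima occur where both diagonal entries negative: (-4, -4), (-4, 2), (-2, -4), (-2, 2). Count: 4.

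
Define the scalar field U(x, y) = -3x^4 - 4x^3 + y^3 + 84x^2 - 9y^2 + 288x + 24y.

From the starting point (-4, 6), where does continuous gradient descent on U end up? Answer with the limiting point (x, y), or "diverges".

diverges

U is separable, so gradient descent decouples: x follows -∂U/∂x, y follows -∂U/∂y.
∂U/∂x = -12(x - 4)(x + 2)(x + 3); at x=-4 this is 192, so x decreases.
∂U/∂y = 3(y - 4)(y - 2); at y=6 this is 24, so y decreases.
The x-coordinate has no critical point in that direction and runs off to infinity.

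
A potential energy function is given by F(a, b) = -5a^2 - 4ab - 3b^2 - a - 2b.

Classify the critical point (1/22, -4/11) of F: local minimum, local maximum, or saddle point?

The Hessian of F is constant: H = [[-10, -4], [-4, -6]].
det(H) = (-10)·(-6) − (-4)² = 44.
det(H) > 0 and tr(H) = -16 < 0, so H is negative definite and the point is a local maximum.

local maximum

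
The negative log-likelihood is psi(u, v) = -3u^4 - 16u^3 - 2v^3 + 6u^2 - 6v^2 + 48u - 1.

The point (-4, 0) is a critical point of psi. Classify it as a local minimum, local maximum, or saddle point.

The mixed partial ∂²psi/∂u∂v is 0, so the Hessian at any point is diag(psi_uu, psi_vv) = diag(12(-3u^2 - 8u + 1), -12(v + 1)).
At (-4, 0): H = diag(-180, -12).
Both eigenvalues are negative, so H is negative definite: a local maximum.

local maximum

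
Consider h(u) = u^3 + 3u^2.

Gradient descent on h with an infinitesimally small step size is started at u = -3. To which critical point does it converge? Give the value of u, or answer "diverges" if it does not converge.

diverges

h'(u) = 3u(u + 2), so h'(-3) = 9.
Gradient descent moves in the -h' direction, i.e. u is decreasing.
There is no critical point below u=-3, and h' keeps the same sign, so the iterate runs off to −∞.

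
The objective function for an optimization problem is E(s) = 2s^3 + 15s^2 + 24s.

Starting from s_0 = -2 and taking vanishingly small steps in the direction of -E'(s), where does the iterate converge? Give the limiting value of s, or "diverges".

-1

E'(s) = 6(s + 1)(s + 4), so E'(-2) = -12.
Gradient descent moves in the -E' direction, i.e. s is increasing.
The nearest critical point in that direction is s = -1, where E'' = 18 > 0 (a local minimum). The iterate converges there.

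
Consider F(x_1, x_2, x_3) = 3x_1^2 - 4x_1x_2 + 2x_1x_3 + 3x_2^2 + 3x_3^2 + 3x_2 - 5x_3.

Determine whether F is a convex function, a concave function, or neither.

convex

F is quadratic, so its Hessian is the constant matrix H = [[6, -4, 2], [-4, 6, 0], [2, 0, 6]].
Leading principal minors: 6, 20, 96.
All positive ⇒ H ≻ 0 ⇒ convex.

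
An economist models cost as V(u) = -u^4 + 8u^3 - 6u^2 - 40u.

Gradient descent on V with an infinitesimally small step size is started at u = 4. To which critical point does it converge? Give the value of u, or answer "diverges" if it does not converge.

2

V'(u) = -4(u - 5)(u - 2)(u + 1), so V'(4) = 40.
Gradient descent moves in the -V' direction, i.e. u is decreasing.
The nearest critical point in that direction is u = 2, where V'' = 36 > 0 (a local minimum). The iterate converges there.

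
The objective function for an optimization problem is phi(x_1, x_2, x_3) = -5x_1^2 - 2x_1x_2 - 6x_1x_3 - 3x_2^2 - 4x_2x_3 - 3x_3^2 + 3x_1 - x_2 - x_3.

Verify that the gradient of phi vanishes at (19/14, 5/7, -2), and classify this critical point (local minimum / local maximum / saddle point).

∇phi = (-10x_1 - 2x_2 - 6x_3 + 3, -2x_1 - 6x_2 - 4x_3 - 1, -6x_1 - 4x_2 - 6x_3 - 1); substituting (19/14, 5/7, -2) gives ∇phi = (0, 0, 0), so (19/14, 5/7, -2) is indeed a critical point.
The Hessian is constant: H = [[-10, -2, -6], [-2, -6, -4], [-6, -4, -6]].
Leading principal minors: Δ₁ = -10, Δ₂ = 56, Δ₃ = -56.
The minors alternate sign starting negative (−, +, −), so H is negative definite: a local maximum.

local maximum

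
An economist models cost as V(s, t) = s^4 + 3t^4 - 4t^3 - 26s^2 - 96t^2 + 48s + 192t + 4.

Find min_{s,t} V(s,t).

-1628

V(s,t) separates as P(s) + Q(t) + 4, so its minimum is min P + min Q + 4.
P'(s) = 4(s - 3)(s - 1)(s + 4) vanishes at s ∈ {-4, 1, 3}; Q'(t) = 12(t - 4)(t - 1)(t + 4) vanishes at t ∈ {-4, 1, 4}.
Local minima of P (where P''>0): P(-4)=-352, P(3)=-9. Local minima of Q: Q(-4)=-1280, Q(4)=-256.
So the global minimum of V is P(-4) + Q(-4) + 4 = -352 − 1280 + 4 = -1628, attained at (-4, -4).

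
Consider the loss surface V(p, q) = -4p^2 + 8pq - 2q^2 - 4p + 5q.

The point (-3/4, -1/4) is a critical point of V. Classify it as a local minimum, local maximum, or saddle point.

saddle point

The Hessian of V is constant: H = [[-8, 8], [8, -4]].
det(H) = (-8)·(-4) − 8² = -32.
Since det(H) < 0, H is indefinite and the critical point is a saddle point.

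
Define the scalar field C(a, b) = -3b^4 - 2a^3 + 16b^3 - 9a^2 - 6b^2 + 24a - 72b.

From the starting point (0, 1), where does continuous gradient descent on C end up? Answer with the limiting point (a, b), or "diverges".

(-4, 2)

C is separable, so gradient descent decouples: a follows -∂C/∂a, b follows -∂C/∂b.
∂C/∂a = -6(a - 1)(a + 4); at a=0 this is 24, so a decreases.
∂C/∂b = -12(b - 3)(b - 2)(b + 1); at b=1 this is -48, so b increases.
a converges to its nearest critical value -4 (a local min of the a-part); b converges to 2. The iterate converges to (-4, 2).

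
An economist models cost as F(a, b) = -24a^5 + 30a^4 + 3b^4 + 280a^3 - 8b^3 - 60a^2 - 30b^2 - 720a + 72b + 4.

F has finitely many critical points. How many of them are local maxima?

2

F separates as a function of a plus a function of b, so ∇F=0 decouples.
∂F/∂a = -120(a - 3)(a - 1)(a + 1)(a + 2) = 0 at a ∈ {-2, -1, 1, 3}; ∂F/∂b = 12(b - 3)(b - 1)(b + 2) = 0 at b ∈ {-2, 1, 3}.
The Hessian is diagonal: diag(F_aa, F_bb). Second derivatives: F_aa(-2)=1800, F_aa(-1)=-960, F_aa(1)=1440, F_aa(3)=-4800; F_bb(-2)=180, F_bb(1)=-72, F_bb(3)=120.
Local maxima occur where both diagonal entries negative: (-1, 1), (3, 1). Count: 2.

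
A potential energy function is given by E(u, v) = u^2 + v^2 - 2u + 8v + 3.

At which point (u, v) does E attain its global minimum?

(1, -4)

E(u,v) separates as P(u) + Q(v) + 3, so its minimum is min P + min Q + 3.
P'(u) = 2u - 2 vanishes at u ∈ {1}; Q'(v) = 2v + 8 vanishes at v ∈ {-4}.
Local minima of P (where P''>0): P(1)=-1. Local minima of Q: Q(-4)=-16.
So the global minimum of E is P(1) + Q(-4) + 3 = -1 − 16 + 3 = -14, attained at (1, -4).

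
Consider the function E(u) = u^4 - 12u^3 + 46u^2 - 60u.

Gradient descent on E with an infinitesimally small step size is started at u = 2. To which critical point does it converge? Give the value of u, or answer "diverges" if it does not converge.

E'(u) = 4(u - 5)(u - 3)(u - 1), so E'(2) = 12.
Gradient descent moves in the -E' direction, i.e. u is decreasing.
The nearest critical point in that direction is u = 1, where E'' = 32 > 0 (a local minimum). The iterate converges there.

1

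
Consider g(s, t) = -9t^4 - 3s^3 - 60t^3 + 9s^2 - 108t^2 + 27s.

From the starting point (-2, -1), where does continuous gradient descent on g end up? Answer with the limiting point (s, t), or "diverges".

g is separable, so gradient descent decouples: s follows -∂g/∂s, t follows -∂g/∂t.
∂g/∂s = -9(s - 3)(s + 1); at s=-2 this is -45, so s increases.
∂g/∂t = -36t(t + 2)(t + 3); at t=-1 this is 72, so t decreases.
s converges to its nearest critical value -1 (a local min of the s-part); t converges to -2. The iterate converges to (-1, -2).

(-1, -2)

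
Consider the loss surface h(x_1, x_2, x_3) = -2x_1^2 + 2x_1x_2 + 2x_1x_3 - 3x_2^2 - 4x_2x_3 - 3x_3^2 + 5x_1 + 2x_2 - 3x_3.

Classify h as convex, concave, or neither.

h is quadratic, so its Hessian is the constant matrix H = [[-4, 2, 2], [2, -6, -4], [2, -4, -6]].
Leading principal minors: -4, 20, -64.
Signs alternate −, +, − ⇒ H ≺ 0 ⇒ concave.

concave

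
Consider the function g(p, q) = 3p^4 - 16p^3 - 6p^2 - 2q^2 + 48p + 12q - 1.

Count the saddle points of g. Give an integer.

g separates as a function of p plus a function of q, so ∇g=0 decouples.
∂g/∂p = 12(p - 4)(p - 1)(p + 1) = 0 at p ∈ {-1, 1, 4}; ∂g/∂q = -4(q - 3) = 0 at q ∈ {3}.
The Hessian is diagonal: diag(g_pp, g_qq). Second derivatives: g_pp(-1)=120, g_pp(1)=-72, g_pp(4)=180; g_qq(3)=-4.
Saddle points occur where the two diagonal entries have opposite signs: (-1, 3), (4, 3). Count: 2.

2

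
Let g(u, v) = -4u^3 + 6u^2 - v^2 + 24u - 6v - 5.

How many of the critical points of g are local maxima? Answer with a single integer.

g separates as a function of u plus a function of v, so ∇g=0 decouples.
∂g/∂u = -12(u - 2)(u + 1) = 0 at u ∈ {-1, 2}; ∂g/∂v = -2(v + 3) = 0 at v ∈ {-3}.
The Hessian is diagonal: diag(g_uu, g_vv). Second derivatives: g_uu(-1)=36, g_uu(2)=-36; g_vv(-3)=-2.
Local maxima occur where both diagonal entries negative: (2, -3). Count: 1.

1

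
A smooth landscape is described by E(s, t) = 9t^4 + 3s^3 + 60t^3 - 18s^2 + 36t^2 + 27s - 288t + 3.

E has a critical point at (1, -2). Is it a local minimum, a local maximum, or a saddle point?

The mixed partial ∂²E/∂s∂t is 0, so the Hessian at any point is diag(E_ss, E_tt) = diag(18(s - 2), 36(3t^2 + 10t + 2)).
At (1, -2): H = diag(-18, -216).
Both eigenvalues are negative, so H is negative definite: a local maximum.

local maximum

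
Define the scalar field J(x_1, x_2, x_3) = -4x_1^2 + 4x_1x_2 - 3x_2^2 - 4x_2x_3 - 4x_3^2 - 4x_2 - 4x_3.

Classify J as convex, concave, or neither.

concave

J is quadratic, so its Hessian is the constant matrix H = [[-8, 4, 0], [4, -6, -4], [0, -4, -8]].
Leading principal minors: -8, 32, -128.
Signs alternate −, +, − ⇒ H ≺ 0 ⇒ concave.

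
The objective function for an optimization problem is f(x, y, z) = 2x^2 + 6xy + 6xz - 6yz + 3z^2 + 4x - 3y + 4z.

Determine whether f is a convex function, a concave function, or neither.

neither

f is quadratic, so its Hessian is the constant matrix H = [[4, 6, 6], [6, 0, -6], [6, -6, 6]].
Leading principal minors: 4, -36, -792.
Neither pattern holds ⇒ H is indefinite ⇒ neither convex nor concave.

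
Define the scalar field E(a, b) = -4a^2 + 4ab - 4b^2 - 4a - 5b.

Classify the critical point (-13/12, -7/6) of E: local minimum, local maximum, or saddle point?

local maximum

The Hessian of E is constant: H = [[-8, 4], [4, -8]].
det(H) = (-8)·(-8) − 4² = 48.
det(H) > 0 and tr(H) = -16 < 0, so H is negative definite and the point is a local maximum.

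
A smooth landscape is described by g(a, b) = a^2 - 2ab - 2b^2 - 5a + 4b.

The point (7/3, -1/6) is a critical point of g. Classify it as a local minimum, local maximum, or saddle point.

saddle point

The Hessian of g is constant: H = [[2, -2], [-2, -4]].
det(H) = 2·(-4) − (-2)² = -12.
Since det(H) < 0, H is indefinite and the critical point is a saddle point.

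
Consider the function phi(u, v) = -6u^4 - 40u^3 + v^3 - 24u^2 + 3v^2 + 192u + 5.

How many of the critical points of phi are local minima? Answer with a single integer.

phi separates as a function of u plus a function of v, so ∇phi=0 decouples.
∂phi/∂u = -24(u - 1)(u + 2)(u + 4) = 0 at u ∈ {-4, -2, 1}; ∂phi/∂v = 3v(v + 2) = 0 at v ∈ {-2, 0}.
The Hessian is diagonal: diag(phi_uu, phi_vv). Second derivatives: phi_uu(-4)=-240, phi_uu(-2)=144, phi_uu(1)=-360; phi_vv(-2)=-6, phi_vv(0)=6.
Local minima occur where both diagonal entries positive: (-2, 0). Count: 1.

1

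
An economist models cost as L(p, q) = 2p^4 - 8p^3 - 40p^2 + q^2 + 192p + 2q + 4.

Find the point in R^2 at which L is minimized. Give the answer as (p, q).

L(p,q) separates as A(p) + B(q) + 4, so its minimum is min A + min B + 4.
A'(p) = 8(p - 4)(p - 2)(p + 3) vanishes at p ∈ {-3, 2, 4}; B'(q) = 2q + 2 vanishes at q ∈ {-1}.
Local minima of A (where A''>0): A(-3)=-558, A(4)=128. Local minima of B: B(-1)=-1.
So the global minimum of L is A(-3) + B(-1) + 4 = -558 − 1 + 4 = -555, attained at (-3, -1).

(-3, -1)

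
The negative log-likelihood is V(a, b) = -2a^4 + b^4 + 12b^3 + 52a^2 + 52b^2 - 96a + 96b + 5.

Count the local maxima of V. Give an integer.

V separates as a function of a plus a function of b, so ∇V=0 decouples.
∂V/∂a = -8(a - 3)(a - 1)(a + 4) = 0 at a ∈ {-4, 1, 3}; ∂V/∂b = 4(b + 2)(b + 3)(b + 4) = 0 at b ∈ {-4, -3, -2}.
The Hessian is diagonal: diag(V_aa, V_bb). Second derivatives: V_aa(-4)=-280, V_aa(1)=80, V_aa(3)=-112; V_bb(-4)=8, V_bb(-3)=-4, V_bb(-2)=8.
Local maxima occur where both diagonal entries negative: (-4, -3), (3, -3). Count: 2.

2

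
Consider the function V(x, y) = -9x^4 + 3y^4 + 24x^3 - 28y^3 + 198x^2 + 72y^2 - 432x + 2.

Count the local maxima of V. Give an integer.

V separates as a function of x plus a function of y, so ∇V=0 decouples.
∂V/∂x = -36(x - 4)(x - 1)(x + 3) = 0 at x ∈ {-3, 1, 4}; ∂V/∂y = 12y(y - 4)(y - 3) = 0 at y ∈ {0, 3, 4}.
The Hessian is diagonal: diag(V_xx, V_yy). Second derivatives: V_xx(-3)=-1008, V_xx(1)=432, V_xx(4)=-756; V_yy(0)=144, V_yy(3)=-36, V_yy(4)=48.
Local maxima occur where both diagonal entries negative: (-3, 3), (4, 3). Count: 2.

2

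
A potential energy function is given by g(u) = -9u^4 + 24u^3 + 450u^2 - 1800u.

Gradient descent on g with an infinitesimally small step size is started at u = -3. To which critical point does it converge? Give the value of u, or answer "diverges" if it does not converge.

2

g'(u) = -36(u - 5)(u - 2)(u + 5), so g'(-3) = -2880.
Gradient descent moves in the -g' direction, i.e. u is increasing.
The nearest critical point in that direction is u = 2, where g'' = 756 > 0 (a local minimum). The iterate converges there.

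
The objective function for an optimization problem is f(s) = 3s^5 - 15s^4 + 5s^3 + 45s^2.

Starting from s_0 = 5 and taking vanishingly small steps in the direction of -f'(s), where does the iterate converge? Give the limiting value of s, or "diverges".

f'(s) = 15s(s - 3)(s - 2)(s + 1), so f'(5) = 2700.
Gradient descent moves in the -f' direction, i.e. s is decreasing.
The nearest critical point in that direction is s = 3, where f'' = 180 > 0 (a local minimum). The iterate converges there.

3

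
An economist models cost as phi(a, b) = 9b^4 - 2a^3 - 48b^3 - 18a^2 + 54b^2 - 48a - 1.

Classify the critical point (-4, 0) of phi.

The mixed partial ∂²phi/∂a∂b is 0, so the Hessian at any point is diag(phi_aa, phi_bb) = diag(-12(a + 3), 36(3b^2 - 8b + 3)).
At (-4, 0): H = diag(12, 108).
Both eigenvalues are positive, so H is positive definite: a local minimum.

local minimum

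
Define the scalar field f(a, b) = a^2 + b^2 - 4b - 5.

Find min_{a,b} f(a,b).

-9

f(a,b) separates as P(a) + Q(b) − 5, so its minimum is min P + min Q − 5.
P'(a) = 2a vanishes at a ∈ {0}; Q'(b) = 2b - 4 vanishes at b ∈ {2}.
Local minima of P (where P''>0): P(0)=0. Local minima of Q: Q(2)=-4.
So the global minimum of f is P(0) + Q(2) − 5 = 0 − 4 − 5 = -9, attained at (0, 2).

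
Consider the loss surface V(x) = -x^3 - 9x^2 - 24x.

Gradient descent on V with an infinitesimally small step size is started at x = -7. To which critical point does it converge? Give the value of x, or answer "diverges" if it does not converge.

-4

V'(x) = -3(x + 2)(x + 4), so V'(-7) = -45.
Gradient descent moves in the -V' direction, i.e. x is increasing.
The nearest critical point in that direction is x = -4, where V'' = 6 > 0 (a local minimum). The iterate converges there.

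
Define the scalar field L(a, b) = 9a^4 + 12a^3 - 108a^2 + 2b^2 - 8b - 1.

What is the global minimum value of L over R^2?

L(a,b) separates as P(a) + Q(b) − 1, so its minimum is min P + min Q − 1.
P'(a) = 36a(a - 2)(a + 3) vanishes at a ∈ {-3, 0, 2}; Q'(b) = 4b - 8 vanishes at b ∈ {2}.
Local minima of P (where P''>0): P(-3)=-567, P(2)=-192. Local minima of Q: Q(2)=-8.
So the global minimum of L is P(-3) + Q(2) − 1 = -567 − 8 − 1 = -576, attained at (-3, 2).

-576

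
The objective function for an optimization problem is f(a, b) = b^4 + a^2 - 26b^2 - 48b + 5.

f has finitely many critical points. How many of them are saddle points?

1

f separates as a function of a plus a function of b, so ∇f=0 decouples.
∂f/∂a = 2a = 0 at a ∈ {0}; ∂f/∂b = 4(b - 4)(b + 1)(b + 3) = 0 at b ∈ {-3, -1, 4}.
The Hessian is diagonal: diag(f_aa, f_bb). Second derivatives: f_aa(0)=2; f_bb(-3)=56, f_bb(-1)=-40, f_bb(4)=140.
Saddle points occur where the two diagonal entries have opposite signs: (0, -1). Count: 1.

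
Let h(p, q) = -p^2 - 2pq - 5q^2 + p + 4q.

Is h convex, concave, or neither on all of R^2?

h is quadratic, so its Hessian is the constant matrix H = [[-2, -2], [-2, -10]].
det(H) = 16, tr(H) = -12.
det(H) > 0 and tr(H) < 0, so H is negative definite everywhere: concave.

concave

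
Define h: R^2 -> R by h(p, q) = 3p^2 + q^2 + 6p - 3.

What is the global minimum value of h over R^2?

-6

h(p,q) separates as A(p) + B(q) − 3, so its minimum is min A + min B − 3.
A'(p) = 6p + 6 vanishes at p ∈ {-1}; B'(q) = 2q vanishes at q ∈ {0}.
Local minima of A (where A''>0): A(-1)=-3. Local minima of B: B(0)=0.
So the global minimum of h is A(-1) + B(0) − 3 = -3 + 0 − 3 = -6, attained at (-1, 0).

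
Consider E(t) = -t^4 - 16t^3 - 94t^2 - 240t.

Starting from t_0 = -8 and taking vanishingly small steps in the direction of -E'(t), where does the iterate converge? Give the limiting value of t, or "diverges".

E'(t) = -4(t + 3)(t + 4)(t + 5), so E'(-8) = 240.
Gradient descent moves in the -E' direction, i.e. t is decreasing.
There is no critical point below t=-8, and E' keeps the same sign, so the iterate runs off to −∞.

diverges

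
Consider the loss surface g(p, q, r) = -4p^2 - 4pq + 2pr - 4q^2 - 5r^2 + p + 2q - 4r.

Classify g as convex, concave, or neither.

g is quadratic, so its Hessian is the constant matrix H = [[-8, -4, 2], [-4, -8, 0], [2, 0, -10]].
Leading principal minors: -8, 48, -448.
Signs alternate −, +, − ⇒ H ≺ 0 ⇒ concave.

concave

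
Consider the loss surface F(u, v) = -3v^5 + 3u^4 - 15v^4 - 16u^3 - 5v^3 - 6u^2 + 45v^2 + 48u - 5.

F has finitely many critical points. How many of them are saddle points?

6

F separates as a function of u plus a function of v, so ∇F=0 decouples.
∂F/∂u = 12(u - 4)(u - 1)(u + 1) = 0 at u ∈ {-1, 1, 4}; ∂F/∂v = -15v(v - 1)(v + 2)(v + 3) = 0 at v ∈ {-3, -2, 0, 1}.
The Hessian is diagonal: diag(F_uu, F_vv). Second derivatives: F_uu(-1)=120, F_uu(1)=-72, F_uu(4)=180; F_vv(-3)=180, F_vv(-2)=-90, F_vv(0)=90, F_vv(1)=-180.
Saddle points occur where the two diagonal entries have opposite signs: (-1, -2), (-1, 1), (1, -3), (1, 0), (4, -2), (4, 1). Count: 6.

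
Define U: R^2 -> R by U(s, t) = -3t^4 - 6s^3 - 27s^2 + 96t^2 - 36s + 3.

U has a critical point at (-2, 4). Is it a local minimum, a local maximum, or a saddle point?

saddle point

The mixed partial ∂²U/∂s∂t is 0, so the Hessian at any point is diag(U_ss, U_tt) = diag(-18(2s + 3), 12(-3t^2 + 16)).
At (-2, 4): H = diag(18, -384).
The eigenvalues have opposite signs, so H is indefinite: a saddle point.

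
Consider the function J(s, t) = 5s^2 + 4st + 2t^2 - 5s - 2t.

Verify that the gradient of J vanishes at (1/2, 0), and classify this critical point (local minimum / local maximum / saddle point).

local minimum

∇J = (10s + 4t - 5, 4s + 4t - 2); substituting (1/2, 0) gives ∇J = (0, 0), so (1/2, 0) is indeed a critical point.
The Hessian of J is constant: H = [[10, 4], [4, 4]].
det(H) = 10·4 − 4² = 24.
det(H) > 0 and tr(H) = 14 > 0, so H is positive definite and the point is a local minimum.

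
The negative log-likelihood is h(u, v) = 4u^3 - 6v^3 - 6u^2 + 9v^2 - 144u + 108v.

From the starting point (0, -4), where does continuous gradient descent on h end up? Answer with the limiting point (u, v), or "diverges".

h is separable, so gradient descent decouples: u follows -∂h/∂u, v follows -∂h/∂v.
∂h/∂u = 12(u - 4)(u + 3); at u=0 this is -144, so u increases.
∂h/∂v = -18(v - 3)(v + 2); at v=-4 this is -252, so v increases.
u converges to its nearest critical value 4 (a local min of the u-part); v converges to -2. The iterate converges to (4, -2).

(4, -2)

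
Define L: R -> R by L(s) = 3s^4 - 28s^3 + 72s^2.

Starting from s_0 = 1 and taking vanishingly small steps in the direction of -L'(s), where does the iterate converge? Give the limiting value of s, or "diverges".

L'(s) = 12s(s - 4)(s - 3), so L'(1) = 72.
Gradient descent moves in the -L' direction, i.e. s is decreasing.
The nearest critical point in that direction is s = 0, where L'' = 144 > 0 (a local minimum). The iterate converges there.

0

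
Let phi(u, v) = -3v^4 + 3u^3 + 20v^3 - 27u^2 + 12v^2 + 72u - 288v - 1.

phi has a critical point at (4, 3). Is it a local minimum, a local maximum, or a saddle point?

local minimum

The mixed partial ∂²phi/∂u∂v is 0, so the Hessian at any point is diag(phi_uu, phi_vv) = diag(18(u - 3), 12(-3v^2 + 10v + 2)).
At (4, 3): H = diag(18, 60).
Both eigenvalues are positive, so H is positive definite: a local minimum.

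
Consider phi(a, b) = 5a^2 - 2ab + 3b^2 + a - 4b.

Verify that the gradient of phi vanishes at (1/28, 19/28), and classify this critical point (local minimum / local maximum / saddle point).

∇phi = (10a - 2b + 1, -2a + 6b - 4); substituting (1/28, 19/28) gives ∇phi = (0, 0), so (1/28, 19/28) is indeed a critical point.
The Hessian of phi is constant: H = [[10, -2], [-2, 6]].
det(H) = 10·6 − (-2)² = 56.
det(H) > 0 and tr(H) = 16 > 0, so H is positive definite and the point is a local minimum.

local minimum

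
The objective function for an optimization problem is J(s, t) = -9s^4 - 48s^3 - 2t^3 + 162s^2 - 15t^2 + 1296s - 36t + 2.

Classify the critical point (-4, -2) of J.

local maximum

The mixed partial ∂²J/∂s∂t is 0, so the Hessian at any point is diag(J_ss, J_tt) = diag(36(-3s^2 - 8s + 9), -6(2t + 5)).
At (-4, -2): H = diag(-252, -6).
Both eigenvalues are negative, so H is negative definite: a local maximum.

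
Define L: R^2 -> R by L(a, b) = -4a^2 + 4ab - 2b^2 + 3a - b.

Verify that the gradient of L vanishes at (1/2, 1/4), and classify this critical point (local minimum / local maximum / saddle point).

local maximum

∇L = (-8a + 4b + 3, 4a - 4b - 1); substituting (1/2, 1/4) gives ∇L = (0, 0), so (1/2, 1/4) is indeed a critical point.
The Hessian of L is constant: H = [[-8, 4], [4, -4]].
det(H) = (-8)·(-4) − 4² = 16.
det(H) > 0 and tr(H) = -12 < 0, so H is negative definite and the point is a local maximum.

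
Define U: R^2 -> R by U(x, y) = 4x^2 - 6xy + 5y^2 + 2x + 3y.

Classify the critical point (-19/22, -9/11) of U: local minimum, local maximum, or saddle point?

The Hessian of U is constant: H = [[8, -6], [-6, 10]].
det(H) = 8·10 − (-6)² = 44.
det(H) > 0 and tr(H) = 18 > 0, so H is positive definite and the point is a local minimum.

local minimum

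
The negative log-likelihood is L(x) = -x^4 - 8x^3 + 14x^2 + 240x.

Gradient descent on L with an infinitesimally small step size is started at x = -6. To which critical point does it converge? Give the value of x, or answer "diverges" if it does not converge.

L'(x) = -4(x - 3)(x + 4)(x + 5), so L'(-6) = 72.
Gradient descent moves in the -L' direction, i.e. x is decreasing.
There is no critical point below x=-6, and L' keeps the same sign, so the iterate runs off to −∞.

diverges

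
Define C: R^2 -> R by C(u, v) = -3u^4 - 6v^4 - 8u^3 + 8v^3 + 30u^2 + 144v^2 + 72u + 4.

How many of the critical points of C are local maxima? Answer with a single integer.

C separates as a function of u plus a function of v, so ∇C=0 decouples.
∂C/∂u = -12(u - 2)(u + 1)(u + 3) = 0 at u ∈ {-3, -1, 2}; ∂C/∂v = -24v(v - 4)(v + 3) = 0 at v ∈ {-3, 0, 4}.
The Hessian is diagonal: diag(C_uu, C_vv). Second derivatives: C_uu(-3)=-120, C_uu(-1)=72, C_uu(2)=-180; C_vv(-3)=-504, C_vv(0)=288, C_vv(4)=-672.
Local maxima occur where both diagonal entries negative: (-3, -3), (-3, 4), (2, -3), (2, 4). Count: 4.

4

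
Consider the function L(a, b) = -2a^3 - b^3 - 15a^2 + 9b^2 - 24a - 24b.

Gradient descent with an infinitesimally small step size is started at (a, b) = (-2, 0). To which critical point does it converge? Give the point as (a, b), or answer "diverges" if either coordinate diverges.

L is separable, so gradient descent decouples: a follows -∂L/∂a, b follows -∂L/∂b.
∂L/∂a = -6(a + 1)(a + 4); at a=-2 this is 12, so a decreases.
∂L/∂b = -3(b - 4)(b - 2); at b=0 this is -24, so b increases.
a converges to its nearest critical value -4 (a local min of the a-part); b converges to 2. The iterate converges to (-4, 2).

(-4, 2)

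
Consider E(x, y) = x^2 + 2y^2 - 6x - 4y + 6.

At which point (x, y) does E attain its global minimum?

E(x,y) separates as P(x) + Q(y) + 6, so its minimum is min P + min Q + 6.
P'(x) = 2x - 6 vanishes at x ∈ {3}; Q'(y) = 4y - 4 vanishes at y ∈ {1}.
Local minima of P (where P''>0): P(3)=-9. Local minima of Q: Q(1)=-2.
So the global minimum of E is P(3) + Q(1) + 6 = -9 − 2 + 6 = -5, attained at (3, 1).

(3, 1)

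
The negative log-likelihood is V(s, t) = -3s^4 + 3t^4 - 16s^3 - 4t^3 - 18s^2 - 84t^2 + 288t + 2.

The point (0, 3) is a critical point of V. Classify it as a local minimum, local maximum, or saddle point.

saddle point

The mixed partial ∂²V/∂s∂t is 0, so the Hessian at any point is diag(V_ss, V_tt) = diag(-12(3s^2 + 8s + 3), 12(3t^2 - 2t - 14)).
At (0, 3): H = diag(-36, 84).
The eigenvalues have opposite signs, so H is indefinite: a saddle point.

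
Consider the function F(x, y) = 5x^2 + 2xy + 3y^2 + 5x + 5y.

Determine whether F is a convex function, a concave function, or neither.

convex

F is quadratic, so its Hessian is the constant matrix H = [[10, 2], [2, 6]].
det(H) = 56, tr(H) = 16.
det(H) > 0 and tr(H) > 0, so H is positive definite everywhere: convex.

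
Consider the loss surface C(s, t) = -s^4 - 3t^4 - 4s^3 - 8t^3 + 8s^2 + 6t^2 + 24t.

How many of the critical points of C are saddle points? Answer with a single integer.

4

C separates as a function of s plus a function of t, so ∇C=0 decouples.
∂C/∂s = -4s(s - 1)(s + 4) = 0 at s ∈ {-4, 0, 1}; ∂C/∂t = -12(t - 1)(t + 1)(t + 2) = 0 at t ∈ {-2, -1, 1}.
The Hessian is diagonal: diag(C_ss, C_tt). Second derivatives: C_ss(-4)=-80, C_ss(0)=16, C_ss(1)=-20; C_tt(-2)=-36, C_tt(-1)=24, C_tt(1)=-72.
Saddle points occur where the two diagonal entries have opposite signs: (-4, -1), (0, -2), (0, 1), (1, -1). Count: 4.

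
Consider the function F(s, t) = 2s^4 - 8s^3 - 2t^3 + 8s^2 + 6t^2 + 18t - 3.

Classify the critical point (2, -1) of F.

The mixed partial ∂²F/∂s∂t is 0, so the Hessian at any point is diag(F_ss, F_tt) = diag(8(3s^2 - 6s + 2), 12(-t + 1)).
At (2, -1): H = diag(16, 24).
Both eigenvalues are positive, so H is positive definite: a local minimum.

local minimum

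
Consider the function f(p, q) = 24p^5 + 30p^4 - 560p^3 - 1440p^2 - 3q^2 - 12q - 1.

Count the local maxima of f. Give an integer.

f separates as a function of p plus a function of q, so ∇f=0 decouples.
∂f/∂p = 120p(p - 4)(p + 2)(p + 3) = 0 at p ∈ {-3, -2, 0, 4}; ∂f/∂q = -6(q + 2) = 0 at q ∈ {-2}.
The Hessian is diagonal: diag(f_pp, f_qq). Second derivatives: f_pp(-3)=-2520, f_pp(-2)=1440, f_pp(0)=-2880, f_pp(4)=20160; f_qq(-2)=-6.
Local maxima occur where both diagonal entries negative: (-3, -2), (0, -2). Count: 2.

2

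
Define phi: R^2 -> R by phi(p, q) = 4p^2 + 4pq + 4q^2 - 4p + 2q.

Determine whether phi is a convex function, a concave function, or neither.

convex

phi is quadratic, so its Hessian is the constant matrix H = [[8, 4], [4, 8]].
det(H) = 48, tr(H) = 16.
det(H) > 0 and tr(H) > 0, so H is positive definite everywhere: convex.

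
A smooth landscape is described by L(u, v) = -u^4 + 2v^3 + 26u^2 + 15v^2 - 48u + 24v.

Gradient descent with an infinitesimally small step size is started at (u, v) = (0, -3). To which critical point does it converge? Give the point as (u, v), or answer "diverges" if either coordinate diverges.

(1, -1)

L is separable, so gradient descent decouples: u follows -∂L/∂u, v follows -∂L/∂v.
∂L/∂u = -4(u - 3)(u - 1)(u + 4); at u=0 this is -48, so u increases.
∂L/∂v = 6(v + 1)(v + 4); at v=-3 this is -12, so v increases.
u converges to its nearest critical value 1 (a local min of the u-part); v converges to -1. The iterate converges to (1, -1).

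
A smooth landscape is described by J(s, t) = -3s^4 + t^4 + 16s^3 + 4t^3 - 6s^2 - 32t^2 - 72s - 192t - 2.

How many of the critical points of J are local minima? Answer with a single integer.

J separates as a function of s plus a function of t, so ∇J=0 decouples.
∂J/∂s = -12(s - 3)(s - 2)(s + 1) = 0 at s ∈ {-1, 2, 3}; ∂J/∂t = 4(t - 4)(t + 3)(t + 4) = 0 at t ∈ {-4, -3, 4}.
The Hessian is diagonal: diag(J_ss, J_tt). Second derivatives: J_ss(-1)=-144, J_ss(2)=36, J_ss(3)=-48; J_tt(-4)=32, J_tt(-3)=-28, J_tt(4)=224.
Local minima occur where both diagonal entries positive: (2, -4), (2, 4). Count: 2.

2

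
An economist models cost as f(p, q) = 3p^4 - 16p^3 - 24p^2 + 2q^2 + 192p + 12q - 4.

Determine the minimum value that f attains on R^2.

f(p,q) separates as A(p) + B(q) − 4, so its minimum is min A + min B − 4.
A'(p) = 12(p - 4)(p - 2)(p + 2) vanishes at p ∈ {-2, 2, 4}; B'(q) = 4q + 12 vanishes at q ∈ {-3}.
Local minima of A (where A''>0): A(-2)=-304, A(4)=128. Local minima of B: B(-3)=-18.
So the global minimum of f is A(-2) + B(-3) − 4 = -304 − 18 − 4 = -326, attained at (-2, -3).

-326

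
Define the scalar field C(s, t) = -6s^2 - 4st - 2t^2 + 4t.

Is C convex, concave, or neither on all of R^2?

concave

C is quadratic, so its Hessian is the constant matrix H = [[-12, -4], [-4, -4]].
det(H) = 32, tr(H) = -16.
det(H) > 0 and tr(H) < 0, so H is negative definite everywhere: concave.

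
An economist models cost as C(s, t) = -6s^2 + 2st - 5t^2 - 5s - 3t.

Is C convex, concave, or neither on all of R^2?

C is quadratic, so its Hessian is the constant matrix H = [[-12, 2], [2, -10]].
det(H) = 116, tr(H) = -22.
det(H) > 0 and tr(H) < 0, so H is negative definite everywhere: concave.

concave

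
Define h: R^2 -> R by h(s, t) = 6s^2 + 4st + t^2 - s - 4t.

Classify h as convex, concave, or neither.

convex

h is quadratic, so its Hessian is the constant matrix H = [[12, 4], [4, 2]].
det(H) = 8, tr(H) = 14.
det(H) > 0 and tr(H) > 0, so H is positive definite everywhere: convex.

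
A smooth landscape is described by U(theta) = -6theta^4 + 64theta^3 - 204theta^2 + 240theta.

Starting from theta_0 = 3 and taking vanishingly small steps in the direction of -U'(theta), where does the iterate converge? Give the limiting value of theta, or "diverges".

2

U'(theta) = -24(theta - 5)(theta - 2)(theta - 1), so U'(3) = 96.
Gradient descent moves in the -U' direction, i.e. theta is decreasing.
The nearest critical point in that direction is theta = 2, where U'' = 72 > 0 (a local minimum). The iterate converges there.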